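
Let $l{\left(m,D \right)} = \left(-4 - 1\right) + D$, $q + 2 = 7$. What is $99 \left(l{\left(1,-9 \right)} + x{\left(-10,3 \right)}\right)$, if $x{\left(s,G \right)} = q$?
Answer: $-891$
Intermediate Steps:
$q = 5$ ($q = -2 + 7 = 5$)
$x{\left(s,G \right)} = 5$
$l{\left(m,D \right)} = -5 + D$
$99 \left(l{\left(1,-9 \right)} + x{\left(-10,3 \right)}\right) = 99 \left(\left(-5 - 9\right) + 5\right) = 99 \left(-14 + 5\right) = 99 \left(-9\right) = -891$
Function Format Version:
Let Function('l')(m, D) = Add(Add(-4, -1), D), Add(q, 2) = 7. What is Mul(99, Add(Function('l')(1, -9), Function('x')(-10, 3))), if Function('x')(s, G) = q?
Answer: -891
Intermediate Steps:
q = 5 (q = Add(-2, 7) = 5)
Function('x')(s, G) = 5
Function('l')(m, D) = Add(-5, D)
Mul(99, Add(Function('l')(1, -9), Function('x')(-10, 3))) = Mul(99, Add(Add(-5, -9), 5)) = Mul(99, Add(-14, 5)) = Mul(99, -9) = -891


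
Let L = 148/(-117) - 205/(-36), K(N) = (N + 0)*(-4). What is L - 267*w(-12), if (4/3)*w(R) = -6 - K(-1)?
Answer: 313081/156 ≈ 2006.9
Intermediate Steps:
K(N) = -4*N (K(N) = N*(-4) = -4*N)
L = 691/156 (L = 148*(-1/117) - 205*(-1/36) = -148/117 + 205/36 = 691/156 ≈ 4.4295)
w(R) = -15/2 (w(R) = 3*(-6 - (-4)*(-1))/4 = 3*(-6 - 1*4)/4 = 3*(-6 - 4)/4 = (¾)*(-10) = -15/2)
L - 267*w(-12) = 691/156 - 267*(-15/2) = 691/156 + 4005/2 = 313081/156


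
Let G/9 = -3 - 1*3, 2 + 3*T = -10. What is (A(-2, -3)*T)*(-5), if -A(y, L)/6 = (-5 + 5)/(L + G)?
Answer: 0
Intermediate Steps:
T = -4 (T = -⅔ + (⅓)*(-10) = -⅔ - 10/3 = -4)
G = -54 (G = 9*(-3 - 1*3) = 9*(-3 - 3) = 9*(-6) = -54)
A(y, L) = 0 (A(y, L) = -6*(-5 + 5)/(L - 54) = -0/(-54 + L) = -6*0 = 0)
(A(-2, -3)*T)*(-5) = (0*(-4))*(-5) = 0*(-5) = 0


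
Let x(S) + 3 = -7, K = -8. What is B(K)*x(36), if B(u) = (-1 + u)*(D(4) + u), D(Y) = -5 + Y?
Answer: -810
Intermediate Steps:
x(S) = -10 (x(S) = -3 - 7 = -10)
B(u) = (-1 + u)**2 (B(u) = (-1 + u)*((-5 + 4) + u) = (-1 + u)*(-1 + u) = (-1 + u)**2)
B(K)*x(36) = (1 + (-8)**2 - 2*(-8))*(-10) = (1 + 64 + 16)*(-10) = 81*(-10) = -810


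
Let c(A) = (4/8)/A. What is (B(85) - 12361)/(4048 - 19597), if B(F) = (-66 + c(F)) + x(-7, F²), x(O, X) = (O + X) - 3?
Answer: 886039/2643330 ≈ 0.33520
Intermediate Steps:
x(O, X) = -3 + O + X
c(A) = 1/(2*A) (c(A) = (4*(⅛))/A = 1/(2*A))
B(F) = -76 + F² + 1/(2*F) (B(F) = (-66 + 1/(2*F)) + (-3 - 7 + F²) = (-66 + 1/(2*F)) + (-10 + F²) = -76 + F² + 1/(2*F))
(B(85) - 12361)/(4048 - 19597) = ((-76 + 85² + (½)/85) - 12361)/(4048 - 19597) = ((-76 + 7225 + (½)*(1/85)) - 12361)/(-15549) = ((-76 + 7225 + 1/170) - 12361)*(-1/15549) = (1215331/170 - 12361)*(-1/15549) = -886039/170*(-1/15549) = 886039/2643330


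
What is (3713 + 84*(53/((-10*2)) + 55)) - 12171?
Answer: -20303/5 ≈ -4060.6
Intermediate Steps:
(3713 + 84*(53/((-10*2)) + 55)) - 12171 = (3713 + 84*(53/(-20) + 55)) - 12171 = (3713 + 84*(53*(-1/20) + 55)) - 12171 = (3713 + 84*(-53/20 + 55)) - 12171 = (3713 + 84*(1047/20)) - 12171 = (3713 + 21987/5) - 12171 = 40552/5 - 12171 = -20303/5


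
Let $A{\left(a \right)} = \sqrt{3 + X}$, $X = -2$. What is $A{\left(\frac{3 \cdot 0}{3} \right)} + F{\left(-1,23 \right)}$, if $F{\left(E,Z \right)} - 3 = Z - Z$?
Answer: $4$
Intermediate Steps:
$F{\left(E,Z \right)} = 3$ ($F{\left(E,Z \right)} = 3 + \left(Z - Z\right) = 3 + 0 = 3$)
$A{\left(a \right)} = 1$ ($A{\left(a \right)} = \sqrt{3 - 2} = \sqrt{1} = 1$)
$A{\left(\frac{3 \cdot 0}{3} \right)} + F{\left(-1,23 \right)} = 1 + 3 = 4$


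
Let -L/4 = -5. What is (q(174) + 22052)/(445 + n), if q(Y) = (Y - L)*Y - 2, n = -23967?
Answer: -24423/11761 ≈ -2.0766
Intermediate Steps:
L = 20 (L = -4*(-5) = 20)
q(Y) = -2 + Y*(-20 + Y) (q(Y) = (Y - 1*20)*Y - 2 = (Y - 20)*Y - 2 = (-20 + Y)*Y - 2 = Y*(-20 + Y) - 2 = -2 + Y*(-20 + Y))
(q(174) + 22052)/(445 + n) = ((-2 + 174**2 - 20*174) + 22052)/(445 - 23967) = ((-2 + 30276 - 3480) + 22052)/(-23522) = (26794 + 22052)*(-1/23522) = 48846*(-1/23522) = -24423/11761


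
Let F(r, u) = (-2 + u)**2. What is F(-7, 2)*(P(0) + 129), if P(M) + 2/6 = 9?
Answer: 0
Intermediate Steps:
P(M) = 26/3 (P(M) = -1/3 + 9 = 26/3)
F(-7, 2)*(P(0) + 129) = (-2 + 2)**2*(26/3 + 129) = 0**2*(413/3) = 0*(413/3) = 0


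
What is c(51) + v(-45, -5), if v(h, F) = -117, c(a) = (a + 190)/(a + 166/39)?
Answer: -242736/2155 ≈ -112.64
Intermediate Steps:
c(a) = (190 + a)/(166/39 + a) (c(a) = (190 + a)/(a + 166*(1/39)) = (190 + a)/(a + 166/39) = (190 + a)/(166/39 + a))
c(51) + v(-45, -5) = 39*(190 + 51)/(166 + 39*51) - 117 = 39*241/(166 + 1989) - 117 = 39*241/2155 - 117 = 39*(1/2155)*241 - 117 = 9399/2155 - 117 = -242736/2155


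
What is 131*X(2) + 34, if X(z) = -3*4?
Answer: -1538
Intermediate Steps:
X(z) = -12
131*X(2) + 34 = 131*(-12) + 34 = -1572 + 34 = -1538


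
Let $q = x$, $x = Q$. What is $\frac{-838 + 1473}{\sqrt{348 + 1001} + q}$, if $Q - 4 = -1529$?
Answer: $- \frac{968375}{2324276} - \frac{635 \sqrt{1349}}{2324276} \approx -0.42667$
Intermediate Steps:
$Q = -1525$ ($Q = 4 - 1529 = -1525$)
$x = -1525$
$q = -1525$
$\frac{-838 + 1473}{\sqrt{348 + 1001} + q} = \frac{-838 + 1473}{\sqrt{348 + 1001} - 1525} = \frac{635}{\sqrt{1349} - 1525} = \frac{635}{-1525 + \sqrt{1349}}$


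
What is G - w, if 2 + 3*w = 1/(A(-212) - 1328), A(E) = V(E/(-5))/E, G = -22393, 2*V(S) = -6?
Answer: -18912542129/844599 ≈ -22392.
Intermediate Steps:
V(S) = -3 (V(S) = (½)*(-6) = -3)
A(E) = -3/E
w = -563278/844599 (w = -⅔ + 1/(3*(-3/(-212) - 1328)) = -⅔ + 1/(3*(-3*(-1/212) - 1328)) = -⅔ + 1/(3*(3/212 - 1328)) = -⅔ + 1/(3*(-281533/212)) = -⅔ + (⅓)*(-212/281533) = -⅔ - 212/844599 = -563278/844599 ≈ -0.66692)
G - w = -22393 - 1*(-563278/844599) = -22393 + 563278/844599 = -18912542129/844599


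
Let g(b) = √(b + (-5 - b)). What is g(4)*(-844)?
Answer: -844*I*√5 ≈ -1887.2*I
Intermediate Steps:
g(b) = I*√5 (g(b) = √(-5) = I*√5)
g(4)*(-844) = (I*√5)*(-844) = -844*I*√5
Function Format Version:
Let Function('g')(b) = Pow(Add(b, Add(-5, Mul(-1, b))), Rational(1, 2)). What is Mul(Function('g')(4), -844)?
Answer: Mul(-844, I, Pow(5, Rational(1, 2))) ≈ Mul(-1887.2, I)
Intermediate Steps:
Function('g')(b) = Mul(I, Pow(5, Rational(1, 2))) (Function('g')(b) = Pow(-5, Rational(1, 2)) = Mul(I, Pow(5, Rational(1, 2))))
Mul(Function('g')(4), -844) = Mul(Mul(I, Pow(5, Rational(1, 2))), -844) = Mul(-844, I, Pow(5, Rational(1, 2)))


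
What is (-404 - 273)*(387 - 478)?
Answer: 61607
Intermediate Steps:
(-404 - 273)*(387 - 478) = -677*(-91) = 61607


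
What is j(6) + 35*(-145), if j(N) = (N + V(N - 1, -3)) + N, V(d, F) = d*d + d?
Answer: -5033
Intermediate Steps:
V(d, F) = d + d² (V(d, F) = d² + d = d + d²)
j(N) = 2*N + N*(-1 + N) (j(N) = (N + (N - 1)*(1 + (N - 1))) + N = (N + (-1 + N)*(1 + (-1 + N))) + N = (N + (-1 + N)*N) + N = (N + N*(-1 + N)) + N = 2*N + N*(-1 + N))
j(6) + 35*(-145) = 6*(1 + 6) + 35*(-145) = 6*7 - 5075 = 42 - 5075 = -5033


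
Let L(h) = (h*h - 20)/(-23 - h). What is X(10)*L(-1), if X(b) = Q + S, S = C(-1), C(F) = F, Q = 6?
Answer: 95/22 ≈ 4.3182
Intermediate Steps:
S = -1
X(b) = 5 (X(b) = 6 - 1 = 5)
L(h) = (-20 + h²)/(-23 - h) (L(h) = (h² - 20)/(-23 - h) = (-20 + h²)/(-23 - h))
X(10)*L(-1) = 5*((20 - 1*(-1)²)/(23 - 1)) = 5*((20 - 1*1)/22) = 5*((20 - 1)/22) = 5*((1/22)*19) = 5*(19/22) = 95/22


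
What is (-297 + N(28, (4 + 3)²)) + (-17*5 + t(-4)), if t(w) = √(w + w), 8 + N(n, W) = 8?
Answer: -382 + 2*I*√2 ≈ -382.0 + 2.8284*I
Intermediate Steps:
N(n, W) = 0 (N(n, W) = -8 + 8 = 0)
t(w) = √2*√w (t(w) = √(2*w) = √2*√w)
(-297 + N(28, (4 + 3)²)) + (-17*5 + t(-4)) = (-297 + 0) + (-17*5 + √2*√(-4)) = -297 + (-85 + √2*(2*I)) = -297 + (-85 + 2*I*√2) = -382 + 2*I*√2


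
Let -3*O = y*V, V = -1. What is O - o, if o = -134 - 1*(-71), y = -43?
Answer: 146/3 ≈ 48.667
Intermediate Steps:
o = -63 (o = -134 + 71 = -63)
O = -43/3 (O = -(-43)*(-1)/3 = -⅓*43 = -43/3 ≈ -14.333)
O - o = -43/3 - 1*(-63) = -43/3 + 63 = 146/3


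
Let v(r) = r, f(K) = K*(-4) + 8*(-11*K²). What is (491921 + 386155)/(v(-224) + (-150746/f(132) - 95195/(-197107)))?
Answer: -132734622349153440/33773163803249 ≈ -3930.2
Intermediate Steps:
f(K) = -88*K² - 4*K (f(K) = -4*K - 88*K² = -88*K² - 4*K)
(491921 + 386155)/(v(-224) + (-150746/f(132) - 95195/(-197107))) = (491921 + 386155)/(-224 + (-150746*(-1/(528*(1 + 22*132))) - 95195/(-197107))) = 878076/(-224 + (-150746*(-1/(528*(1 + 2904))) - 95195*(-1/197107))) = 878076/(-224 + (-150746/((-4*132*2905)) + 95195/197107)) = 878076/(-224 + (-150746/(-1533840) + 95195/197107)) = 878076/(-224 + (-150746*(-1/1533840) + 95195/197107)) = 878076/(-224 + (75373/766920 + 95195/197107)) = 878076/(-224 + 87863495311/151165300440) = 878076/(-33773163803249/151165300440) = 878076*(-151165300440/33773163803249) = -132734622349153440/33773163803249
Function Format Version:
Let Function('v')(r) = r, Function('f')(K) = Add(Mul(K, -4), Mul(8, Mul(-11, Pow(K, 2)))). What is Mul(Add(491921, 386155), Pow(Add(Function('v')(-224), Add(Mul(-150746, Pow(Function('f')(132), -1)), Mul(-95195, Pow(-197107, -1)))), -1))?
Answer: Rational(-132734622349153440, 33773163803249) ≈ -3930.2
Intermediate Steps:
Function('f')(K) = Add(Mul(-88, Pow(K, 2)), Mul(-4, K)) (Function('f')(K) = Add(Mul(-4, K), Mul(-88, Pow(K, 2))) = Add(Mul(-88, Pow(K, 2)), Mul(-4, K)))
Mul(Add(491921, 386155), Pow(Add(Function('v')(-224), Add(Mul(-150746, Pow(Function('f')(132), -1)), Mul(-95195, Pow(-197107, -1)))), -1)) = Mul(Add(491921, 386155), Pow(Add(-224, Add(Mul(-150746, Pow(Mul(-4, 132, Add(1, Mul(22, 132))), -1)), Mul(-95195, Pow(-197107, -1)))), -1)) = Mul(878076, Pow(Add(-224, Add(Mul(-150746, Pow(Mul(-4, 132, Add(1, 2904)), -1)), Mul(-95195, Rational(-1, 197107)))), -1)) = Mul(878076, Pow(Add(-224, Add(Mul(-150746, Pow(Mul(-4, 132, 2905), -1)), Rational(95195, 197107))), -1)) = Mul(878076, Pow(Add(-224, Add(Mul(-150746, Pow(-1533840, -1)), Rational(95195, 197107))), -1)) = Mul(878076, Pow(Add(-224, Add(Mul(-150746, Rational(-1, 1533840)), Rational(95195, 197107))), -1)) = Mul(878076, Pow(Add(-224, Add(Rational(75373, 766920), Rational(95195, 197107))), -1)) = Mul(878076, Pow(Add(-224, Rational(87863495311, 151165300440)), -1)) = Mul(878076, Pow(Rational(-33773163803249, 151165300440), -1)) = Mul(878076, Rational(-151165300440, 33773163803249)) = Rational(-132734622349153440, 33773163803249)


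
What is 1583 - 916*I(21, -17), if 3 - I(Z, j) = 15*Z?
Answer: 287375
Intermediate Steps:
I(Z, j) = 3 - 15*Z
1583 - 916*I(21, -17) = 1583 - 916*(3 - 15*21) = 1583 - 916*(3 - 315) = 1583 - 916*(-312) = 1583 + 285792 = 287375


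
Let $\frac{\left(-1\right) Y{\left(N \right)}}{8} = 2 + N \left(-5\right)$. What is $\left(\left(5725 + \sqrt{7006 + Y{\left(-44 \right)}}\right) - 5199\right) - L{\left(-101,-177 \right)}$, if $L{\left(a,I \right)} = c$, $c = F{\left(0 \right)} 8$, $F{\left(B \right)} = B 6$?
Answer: $526 + \sqrt{5230} \approx 598.32$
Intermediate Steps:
$Y{\left(N \right)} = -16 + 40 N$ ($Y{\left(N \right)} = - 8 \left(2 + N \left(-5\right)\right) = - 8 \left(2 - 5 N\right) = -16 + 40 N$)
$F{\left(B \right)} = 6 B$
$c = 0$ ($c = 6 \cdot 0 \cdot 8 = 0 \cdot 8 = 0$)
$L{\left(a,I \right)} = 0$
$\left(\left(5725 + \sqrt{7006 + Y{\left(-44 \right)}}\right) - 5199\right) - L{\left(-101,-177 \right)} = \left(\left(5725 + \sqrt{7006 + \left(-16 + 40 \left(-44\right)\right)}\right) - 5199\right) - 0 = \left(\left(5725 + \sqrt{7006 - 1776}\right) - 5199\right) + 0 = \left(\left(5725 + \sqrt{5230}\right) - 5199\right) + 0 = \left(526 + \sqrt{5230}\right) + 0 = 526 + \sqrt{5230}$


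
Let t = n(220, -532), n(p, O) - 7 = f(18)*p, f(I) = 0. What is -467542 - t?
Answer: -467549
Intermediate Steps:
n(p, O) = 7 (n(p, O) = 7 + 0*p = 7 + 0 = 7)
t = 7
-467542 - t = -467542 - 1*7 = -467542 - 7 = -467549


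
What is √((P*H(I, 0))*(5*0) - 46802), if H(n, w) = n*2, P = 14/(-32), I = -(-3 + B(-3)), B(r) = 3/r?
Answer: I*√46802 ≈ 216.34*I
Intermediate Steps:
I = 4 (I = -(-3 + 3/(-3)) = -(-3 + 3*(-⅓)) = -(-3 - 1) = -1*(-4) = 4)
P = -7/16 (P = 14*(-1/32) = -7/16 ≈ -0.43750)
H(n, w) = 2*n
√((P*H(I, 0))*(5*0) - 46802) = √((-7*4/8)*(5*0) - 46802) = √(-7/16*8*0 - 46802) = √(-7/2*0 - 46802) = √(0 - 46802) = √(-46802) = I*√46802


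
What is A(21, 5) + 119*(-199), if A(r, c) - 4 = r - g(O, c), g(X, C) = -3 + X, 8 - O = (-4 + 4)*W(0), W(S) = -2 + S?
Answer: -23661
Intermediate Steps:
O = 8 (O = 8 - (-4 + 4)*(-2 + 0) = 8 - 0*(-2) = 8 - 1*0 = 8 + 0 = 8)
A(r, c) = -1 + r (A(r, c) = 4 + (r - (-3 + 8)) = 4 + (r - 1*5) = 4 + (r - 5) = 4 + (-5 + r) = -1 + r)
A(21, 5) + 119*(-199) = (-1 + 21) + 119*(-199) = 20 - 23681 = -23661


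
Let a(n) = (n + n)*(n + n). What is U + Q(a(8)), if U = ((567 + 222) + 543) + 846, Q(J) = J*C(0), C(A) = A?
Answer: 2178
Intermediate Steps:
a(n) = 4*n² (a(n) = (2*n)*(2*n) = 4*n²)
Q(J) = 0 (Q(J) = J*0 = 0)
U = 2178 (U = (789 + 543) + 846 = 1332 + 846 = 2178)
U + Q(a(8)) = 2178 + 0 = 2178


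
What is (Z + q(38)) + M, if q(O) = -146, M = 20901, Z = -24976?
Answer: -4221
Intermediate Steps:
(Z + q(38)) + M = (-24976 - 146) + 20901 = -25122 + 20901 = -4221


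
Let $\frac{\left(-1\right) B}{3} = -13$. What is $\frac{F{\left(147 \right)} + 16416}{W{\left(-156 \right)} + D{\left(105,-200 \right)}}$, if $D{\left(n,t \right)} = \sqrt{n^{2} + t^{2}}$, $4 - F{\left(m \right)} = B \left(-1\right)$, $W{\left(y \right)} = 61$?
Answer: $- \frac{1003999}{47304} + \frac{82295 \sqrt{2041}}{47304} \approx 57.371$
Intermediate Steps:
$B = 39$ ($B = \left(-3\right) \left(-13\right) = 39$)
$F{\left(m \right)} = 43$ ($F{\left(m \right)} = 4 - 39 \left(-1\right) = 4 - -39 = 4 + 39 = 43$)
$\frac{F{\left(147 \right)} + 16416}{W{\left(-156 \right)} + D{\left(105,-200 \right)}} = \frac{43 + 16416}{61 + \sqrt{105^{2} + \left(-200\right)^{2}}} = \frac{16459}{61 + \sqrt{11025 + 40000}} = \frac{16459}{61 + \sqrt{51025}} = \frac{16459}{61 + 5 \sqrt{2041}}$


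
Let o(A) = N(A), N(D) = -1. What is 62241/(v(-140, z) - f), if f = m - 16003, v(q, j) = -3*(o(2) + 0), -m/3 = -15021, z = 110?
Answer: -62241/29057 ≈ -2.1420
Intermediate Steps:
o(A) = -1
m = 45063 (m = -3*(-15021) = 45063)
v(q, j) = 3 (v(q, j) = -3*(-1 + 0) = -3*(-1) = 3)
f = 29060 (f = 45063 - 16003 = 29060)
62241/(v(-140, z) - f) = 62241/(3 - 1*29060) = 62241/(3 - 29060) = 62241/(-29057) = 62241*(-1/29057) = -62241/29057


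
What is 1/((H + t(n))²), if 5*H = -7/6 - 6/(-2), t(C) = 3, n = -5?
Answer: 900/10201 ≈ 0.088227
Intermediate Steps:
H = 11/30 (H = (-7/6 - 6/(-2))/5 = (-7*⅙ - 6*(-½))/5 = (-7/6 + 3)/5 = (⅕)*(11/6) = 11/30 ≈ 0.36667)
1/((H + t(n))²) = 1/((11/30 + 3)²) = 1/((101/30)²) = 1/(10201/900) = 900/10201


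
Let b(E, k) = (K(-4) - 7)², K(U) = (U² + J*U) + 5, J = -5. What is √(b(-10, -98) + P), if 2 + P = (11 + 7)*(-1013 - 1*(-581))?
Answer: I*√6622 ≈ 81.376*I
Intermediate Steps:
K(U) = 5 + U² - 5*U (K(U) = (U² - 5*U) + 5 = 5 + U² - 5*U)
b(E, k) = 1156 (b(E, k) = ((5 + (-4)² - 5*(-4)) - 7)² = ((5 + 16 + 20) - 7)² = (41 - 7)² = 34² = 1156)
P = -7778 (P = -2 + (11 + 7)*(-1013 - 1*(-581)) = -2 + 18*(-1013 + 581) = -2 + 18*(-432) = -2 - 7776 = -7778)
√(b(-10, -98) + P) = √(1156 - 7778) = √(-6622) = I*√6622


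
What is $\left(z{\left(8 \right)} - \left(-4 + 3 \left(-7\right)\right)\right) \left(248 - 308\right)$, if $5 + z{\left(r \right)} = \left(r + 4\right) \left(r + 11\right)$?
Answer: $-14880$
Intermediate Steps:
$z{\left(r \right)} = -5 + \left(4 + r\right) \left(11 + r\right)$ ($z{\left(r \right)} = -5 + \left(r + 4\right) \left(r + 11\right) = -5 + \left(4 + r\right) \left(11 + r\right)$)
$\left(z{\left(8 \right)} - \left(-4 + 3 \left(-7\right)\right)\right) \left(248 - 308\right) = \left(\left(39 + 8^{2} + 15 \cdot 8\right) - \left(-4 + 3 \left(-7\right)\right)\right) \left(248 - 308\right) = \left(\left(39 + 64 + 120\right) - \left(-4 - 21\right)\right) \left(-60\right) = \left(223 - -25\right) \left(-60\right) = \left(223 + 25\right) \left(-60\right) = 248 \left(-60\right) = -14880$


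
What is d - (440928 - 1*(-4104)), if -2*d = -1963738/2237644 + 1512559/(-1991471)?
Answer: -1983149345626553571/4456203134324 ≈ -4.4503e+5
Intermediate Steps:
d = 3647647924797/4456203134324 (d = -(-1963738/2237644 + 1512559/(-1991471))/2 = -(-1963738*1/2237644 + 1512559*(-1/1991471))/2 = -(-981869/1118822 - 1512559/1991471)/2 = -½*(-3647647924797/2228101567162) = 3647647924797/4456203134324 ≈ 0.81855)
d - (440928 - 1*(-4104)) = 3647647924797/4456203134324 - (440928 - 1*(-4104)) = 3647647924797/4456203134324 - (440928 + 4104) = 3647647924797/4456203134324 - 1*445032 = 3647647924797/4456203134324 - 445032 = -1983149345626553571/4456203134324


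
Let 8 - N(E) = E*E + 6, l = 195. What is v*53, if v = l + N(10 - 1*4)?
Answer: 8533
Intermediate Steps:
N(E) = 2 - E² (N(E) = 8 - (E*E + 6) = 8 - (E² + 6) = 8 - (6 + E²) = 8 + (-6 - E²) = 2 - E²)
v = 161 (v = 195 + (2 - (10 - 1*4)²) = 195 + (2 - (10 - 4)²) = 195 + (2 - 1*6²) = 195 + (2 - 1*36) = 195 + (2 - 36) = 195 - 34 = 161)
v*53 = 161*53 = 8533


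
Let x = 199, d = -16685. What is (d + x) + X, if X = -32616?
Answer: -49102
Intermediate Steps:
(d + x) + X = (-16685 + 199) - 32616 = -16486 - 32616 = -49102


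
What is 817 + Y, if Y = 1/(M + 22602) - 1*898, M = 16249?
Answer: -3146930/38851 ≈ -81.000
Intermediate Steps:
Y = -34888197/38851 (Y = 1/(16249 + 22602) - 1*898 = 1/38851 - 898 = -34888197/38851 ≈ -898.00)
817 + Y = 817 - 34888197/38851 = -3146930/38851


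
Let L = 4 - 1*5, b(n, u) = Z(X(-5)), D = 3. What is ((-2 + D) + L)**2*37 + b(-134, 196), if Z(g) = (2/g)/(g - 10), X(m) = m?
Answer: 2/75 ≈ 0.026667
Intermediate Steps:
Z(g) = 2/(g*(-10 + g)) (Z(g) = (2/g)/(-10 + g) = 2/(g*(-10 + g)))
b(n, u) = 2/75 (b(n, u) = 2/(-5*(-10 - 5)) = 2*(-1/5)/(-15) = 2*(-1/5)*(-1/15) = 2/75)
L = -1 (L = 4 - 5 = -1)
((-2 + D) + L)**2*37 + b(-134, 196) = ((-2 + 3) - 1)**2*37 + 2/75 = (1 - 1)**2*37 + 2/75 = 0**2*37 + 2/75 = 0*37 + 2/75 = 0 + 2/75 = 2/75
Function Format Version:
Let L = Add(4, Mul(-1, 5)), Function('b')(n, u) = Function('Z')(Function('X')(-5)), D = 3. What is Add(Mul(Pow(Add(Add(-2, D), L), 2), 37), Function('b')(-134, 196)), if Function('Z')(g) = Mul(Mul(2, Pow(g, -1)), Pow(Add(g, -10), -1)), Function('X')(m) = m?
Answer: Rational(2, 75) ≈ 0.026667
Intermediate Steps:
Function('Z')(g) = Mul(2, Pow(g, -1), Pow(Add(-10, g), -1)) (Function('Z')(g) = Mul(Mul(2, Pow(g, -1)), Pow(Add(-10, g), -1)) = Mul(2, Pow(g, -1), Pow(Add(-10, g), -1)))
Function('b')(n, u) = Rational(2, 75) (Function('b')(n, u) = Mul(2, Pow(-5, -1), Pow(Add(-10, -5), -1)) = Mul(2, Rational(-1, 5), Pow(-15, -1)) = Mul(2, Rational(-1, 5), Rational(-1, 15)) = Rational(2, 75))
L = -1 (L = Add(4, -5) = -1)
Add(Mul(Pow(Add(Add(-2, D), L), 2), 37), Function('b')(-134, 196)) = Add(Mul(Pow(Add(Add(-2, 3), -1), 2), 37), Rational(2, 75)) = Add(Mul(Pow(Add(1, -1), 2), 37), Rational(2, 75)) = Add(Mul(Pow(0, 2), 37), Rational(2, 75)) = Add(Mul(0, 37), Rational(2, 75)) = Add(0, Rational(2, 75)) = Rational(2, 75)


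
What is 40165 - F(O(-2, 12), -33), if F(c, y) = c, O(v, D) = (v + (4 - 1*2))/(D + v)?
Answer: 40165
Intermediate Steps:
O(v, D) = (2 + v)/(D + v) (O(v, D) = (v + (4 - 2))/(D + v) = (v + 2)/(D + v) = (2 + v)/(D + v))
40165 - F(O(-2, 12), -33) = 40165 - (2 - 2)/(12 - 2) = 40165 - 0/10 = 40165 - 1*0 = 40165 + 0 = 40165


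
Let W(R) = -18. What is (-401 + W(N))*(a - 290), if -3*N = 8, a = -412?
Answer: 294138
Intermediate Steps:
N = -8/3 (N = -⅓*8 = -8/3 ≈ -2.6667)
(-401 + W(N))*(a - 290) = (-401 - 18)*(-412 - 290) = -419*(-702) = 294138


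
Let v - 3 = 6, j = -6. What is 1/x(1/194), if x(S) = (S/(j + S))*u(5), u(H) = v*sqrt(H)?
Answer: -1163*sqrt(5)/45 ≈ -57.790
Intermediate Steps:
v = 9 (v = 3 + 6 = 9)
u(H) = 9*sqrt(H)
x(S) = 9*S*sqrt(5)/(-6 + S) (x(S) = (S/(-6 + S))*(9*sqrt(5)) = 9*S*sqrt(5)/(-6 + S))
1/x(1/194) = 1/(9*sqrt(5)/(194*(-6 + 1/194))) = 1/(9*(1/194)*sqrt(5)/(-6 + 1/194)) = 1/(9*(1/194)*sqrt(5)/(-1163/194)) = 1/(9*(1/194)*sqrt(5)*(-194/1163)) = 1/(-9*sqrt(5)/1163) = -1163*sqrt(5)/45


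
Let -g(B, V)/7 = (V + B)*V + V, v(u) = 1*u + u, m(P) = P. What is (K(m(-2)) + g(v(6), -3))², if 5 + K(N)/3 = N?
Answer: 35721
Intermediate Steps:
v(u) = 2*u (v(u) = u + u = 2*u)
K(N) = -15 + 3*N
g(B, V) = -7*V - 7*V*(B + V) (g(B, V) = -7*((V + B)*V + V) = -7*((B + V)*V + V) = -7*(V*(B + V) + V) = -7*(V + V*(B + V)) = -7*V - 7*V*(B + V))
(K(m(-2)) + g(v(6), -3))² = ((-15 + 3*(-2)) - 7*(-3)*(1 + 2*6 - 3))² = ((-15 - 6) - 7*(-3)*(1 + 12 - 3))² = (-21 - 7*(-3)*10)² = (-21 + 210)² = 189² = 35721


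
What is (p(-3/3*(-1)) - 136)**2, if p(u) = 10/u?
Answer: 15876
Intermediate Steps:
(p(-3/3*(-1)) - 136)**2 = (10/((-3/3*(-1))) - 136)**2 = (10/((-3*1/3*(-1))) - 136)**2 = (10/((-1*(-1))) - 136)**2 = (10/1 - 136)**2 = (10*1 - 136)**2 = (10 - 136)**2 = (-126)**2 = 15876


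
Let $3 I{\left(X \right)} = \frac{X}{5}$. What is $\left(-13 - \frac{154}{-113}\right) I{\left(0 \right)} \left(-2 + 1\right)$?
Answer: $0$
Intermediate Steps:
$I{\left(X \right)} = \frac{X}{15}$ ($I{\left(X \right)} = \frac{X \frac{1}{5}}{3} = \frac{\frac{1}{5} X}{3} = \frac{X}{15}$)
$\left(-13 - \frac{154}{-113}\right) I{\left(0 \right)} \left(-2 + 1\right) = \left(-13 - \frac{154}{-113}\right) \frac{1}{15} \cdot 0 \left(-2 + 1\right) = \left(-13 - - \frac{154}{113}\right) 0 \left(-1\right) = \left(-13 + \frac{154}{113}\right) 0 = \left(- \frac{1315}{113}\right) 0 = 0$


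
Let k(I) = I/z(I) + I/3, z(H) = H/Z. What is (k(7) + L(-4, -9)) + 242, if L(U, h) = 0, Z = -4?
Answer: 721/3 ≈ 240.33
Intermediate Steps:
z(H) = -H/4 (z(H) = H/(-4) = H*(-¼) = -H/4)
k(I) = -4 + I/3 (k(I) = I/((-I/4)) + I/3 = I*(-4/I) + I*(⅓) = -4 + I/3)
(k(7) + L(-4, -9)) + 242 = ((-4 + (⅓)*7) + 0) + 242 = ((-4 + 7/3) + 0) + 242 = (-5/3 + 0) + 242 = -5/3 + 242 = 721/3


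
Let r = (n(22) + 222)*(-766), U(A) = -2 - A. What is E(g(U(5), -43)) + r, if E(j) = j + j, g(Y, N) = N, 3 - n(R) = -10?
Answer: -180096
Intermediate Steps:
n(R) = 13 (n(R) = 3 - 1*(-10) = 3 + 10 = 13)
E(j) = 2*j
r = -180010 (r = (13 + 222)*(-766) = 235*(-766) = -180010)
E(g(U(5), -43)) + r = 2*(-43) - 180010 = -86 - 180010 = -180096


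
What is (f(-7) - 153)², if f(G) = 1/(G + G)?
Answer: 4592449/196 ≈ 23431.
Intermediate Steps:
f(G) = 1/(2*G)
(f(-7) - 153)² = ((½)/(-7) - 153)² = ((½)*(-⅐) - 153)² = (-1/14 - 153)² = (-2143/14)² = 4592449/196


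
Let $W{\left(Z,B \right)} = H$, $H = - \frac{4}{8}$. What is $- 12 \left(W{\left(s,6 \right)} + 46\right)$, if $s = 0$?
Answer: $-546$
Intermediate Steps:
$H = - \frac{1}{2}$ ($H = \left(-4\right) \frac{1}{8} = - \frac{1}{2} \approx -0.5$)
$W{\left(Z,B \right)} = - \frac{1}{2}$
$- 12 \left(W{\left(s,6 \right)} + 46\right) = - 12 \left(- \frac{1}{2} + 46\right) = \left(-12\right) \frac{91}{2} = -546$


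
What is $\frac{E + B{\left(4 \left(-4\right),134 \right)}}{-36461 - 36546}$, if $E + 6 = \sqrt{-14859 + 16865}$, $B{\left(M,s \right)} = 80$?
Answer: $- \frac{74}{73007} - \frac{\sqrt{2006}}{73007} \approx -0.0016271$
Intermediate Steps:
$E = -6 + \sqrt{2006}$ ($E = -6 + \sqrt{-14859 + 16865} = -6 + \sqrt{2006} \approx 38.788$)
$\frac{E + B{\left(4 \left(-4\right),134 \right)}}{-36461 - 36546} = \frac{\left(-6 + \sqrt{2006}\right) + 80}{-36461 - 36546} = \frac{74 + \sqrt{2006}}{-73007} = \left(74 + \sqrt{2006}\right) \left(- \frac{1}{73007}\right) = - \frac{74}{73007} - \frac{\sqrt{2006}}{73007}$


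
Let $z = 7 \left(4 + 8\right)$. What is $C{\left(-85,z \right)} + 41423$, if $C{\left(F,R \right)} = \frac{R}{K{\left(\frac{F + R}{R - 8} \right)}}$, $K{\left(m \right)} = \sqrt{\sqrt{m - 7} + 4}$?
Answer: $41423 + \frac{84 \sqrt{38}}{\sqrt{152 + i \sqrt{10127}}} \approx 41460.0 - 11.055 i$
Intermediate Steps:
$K{\left(m \right)} = \sqrt{4 + \sqrt{-7 + m}}$ ($K{\left(m \right)} = \sqrt{\sqrt{-7 + m} + 4} = \sqrt{4 + \sqrt{-7 + m}}$)
$z = 84$ ($z = 7 \cdot 12 = 84$)
$C{\left(F,R \right)} = \frac{R}{\sqrt{4 + \sqrt{-7 + \frac{F + R}{-8 + R}}}}$ ($C{\left(F,R \right)} = \frac{R}{\sqrt{4 + \sqrt{-7 + \frac{F + R}{R - 8}}}} = \frac{R}{\sqrt{4 + \sqrt{-7 + \frac{F + R}{-8 + R}}}}$)
$C{\left(-85,z \right)} + 41423 = \frac{84}{\sqrt{4 + \sqrt{\frac{56 - 85 - 504}{-8 + 84}}}} + 41423 = \frac{84}{\sqrt{4 + \sqrt{\frac{56 - 85 - 504}{76}}}} + 41423 = \frac{84}{\sqrt{4 + \sqrt{\frac{1}{76} \left(-533\right)}}} + 41423 = \frac{84}{\sqrt{4 + \sqrt{- \frac{533}{76}}}} + 41423 = \frac{84}{\sqrt{4 + \frac{i \sqrt{10127}}{38}}} + 41423 = 41423 + \frac{84}{\sqrt{4 + \frac{i \sqrt{10127}}{38}}}$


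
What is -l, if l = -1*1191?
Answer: 1191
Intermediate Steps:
l = -1191
-l = -1*(-1191) = 1191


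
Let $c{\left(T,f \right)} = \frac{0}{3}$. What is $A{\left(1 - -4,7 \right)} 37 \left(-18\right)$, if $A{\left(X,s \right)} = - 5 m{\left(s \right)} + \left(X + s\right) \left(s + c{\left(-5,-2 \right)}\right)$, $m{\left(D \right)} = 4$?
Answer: $-42624$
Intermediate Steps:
$c{\left(T,f \right)} = 0$ ($c{\left(T,f \right)} = 0 \cdot \frac{1}{3} = 0$)
$A{\left(X,s \right)} = -20 + s \left(X + s\right)$ ($A{\left(X,s \right)} = \left(-5\right) 4 + \left(X + s\right) \left(s + 0\right) = -20 + \left(X + s\right) s = -20 + s \left(X + s\right)$)
$A{\left(1 - -4,7 \right)} 37 \left(-18\right) = \left(-20 + 7^{2} + \left(1 - -4\right) 7\right) 37 \left(-18\right) = \left(-20 + 49 + \left(1 + 4\right) 7\right) 37 \left(-18\right) = \left(-20 + 49 + 5 \cdot 7\right) 37 \left(-18\right) = \left(-20 + 49 + 35\right) 37 \left(-18\right) = 64 \cdot 37 \left(-18\right) = 2368 \left(-18\right) = -42624$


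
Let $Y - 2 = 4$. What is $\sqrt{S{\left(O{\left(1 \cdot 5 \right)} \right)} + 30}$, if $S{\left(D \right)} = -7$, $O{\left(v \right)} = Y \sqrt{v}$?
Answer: $\sqrt{23} \approx 4.7958$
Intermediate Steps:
$Y = 6$ ($Y = 2 + 4 = 6$)
$O{\left(v \right)} = 6 \sqrt{v}$
$\sqrt{S{\left(O{\left(1 \cdot 5 \right)} \right)} + 30} = \sqrt{-7 + 30} = \sqrt{23}$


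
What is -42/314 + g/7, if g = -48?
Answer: -7683/1099 ≈ -6.9909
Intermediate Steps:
-42/314 + g/7 = -42/314 - 48/7 = -42*1/314 - 48*⅐ = -21/157 - 48/7 = -7683/1099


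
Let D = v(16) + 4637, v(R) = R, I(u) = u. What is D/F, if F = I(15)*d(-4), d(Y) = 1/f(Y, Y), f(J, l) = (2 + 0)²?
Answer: 6204/5 ≈ 1240.8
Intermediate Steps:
f(J, l) = 4 (f(J, l) = 2² = 4)
d(Y) = ¼ (d(Y) = 1/4 = ¼)
F = 15/4 (F = 15*(¼) = 15/4 ≈ 3.7500)
D = 4653 (D = 16 + 4637 = 4653)
D/F = 4653/(15/4) = 4653*(4/15) = 6204/5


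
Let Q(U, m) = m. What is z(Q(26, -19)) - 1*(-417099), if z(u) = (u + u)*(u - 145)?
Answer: 423331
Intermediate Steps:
z(u) = 2*u*(-145 + u) (z(u) = (2*u)*(-145 + u) = 2*u*(-145 + u))
z(Q(26, -19)) - 1*(-417099) = 2*(-19)*(-145 - 19) - 1*(-417099) = 2*(-19)*(-164) + 417099 = 6232 + 417099 = 423331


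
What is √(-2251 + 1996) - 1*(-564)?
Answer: 564 + I*√255 ≈ 564.0 + 15.969*I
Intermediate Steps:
√(-2251 + 1996) - 1*(-564) = √(-255) + 564 = I*√255 + 564 = 564 + I*√255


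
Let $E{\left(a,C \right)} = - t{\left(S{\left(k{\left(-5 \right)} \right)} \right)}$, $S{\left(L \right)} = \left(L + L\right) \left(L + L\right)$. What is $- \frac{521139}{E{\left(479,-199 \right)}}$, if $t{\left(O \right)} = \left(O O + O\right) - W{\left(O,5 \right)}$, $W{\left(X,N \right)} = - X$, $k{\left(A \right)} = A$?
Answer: $\frac{173713}{3400} \approx 51.092$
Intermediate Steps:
$S{\left(L \right)} = 4 L^{2}$ ($S{\left(L \right)} = 2 L 2 L = 4 L^{2}$)
$t{\left(O \right)} = O^{2} + 2 O$ ($t{\left(O \right)} = \left(O O + O\right) - - O = \left(O^{2} + O\right) + O = \left(O + O^{2}\right) + O = O^{2} + 2 O$)
$E{\left(a,C \right)} = -10200$ ($E{\left(a,C \right)} = - 4 \left(-5\right)^{2} \left(2 + 4 \left(-5\right)^{2}\right) = - 4 \cdot 25 \left(2 + 4 \cdot 25\right) = - 100 \left(2 + 100\right) = - 100 \cdot 102 = \left(-1\right) 10200 = -10200$)
$- \frac{521139}{E{\left(479,-199 \right)}} = - \frac{521139}{-10200} = \left(-521139\right) \left(- \frac{1}{10200}\right) = \frac{173713}{3400}$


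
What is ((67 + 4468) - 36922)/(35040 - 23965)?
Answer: -32387/11075 ≈ -2.9243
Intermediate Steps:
((67 + 4468) - 36922)/(35040 - 23965) = (4535 - 36922)/11075 = -32387*1/11075 = -32387/11075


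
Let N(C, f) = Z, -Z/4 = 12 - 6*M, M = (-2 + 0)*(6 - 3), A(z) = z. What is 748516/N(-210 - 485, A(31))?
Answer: -187129/48 ≈ -3898.5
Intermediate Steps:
M = -6 (M = -2*3 = -6)
Z = -192 (Z = -4*(12 - 6*(-6)) = -4*(12 + 36) = -4*48 = -192)
N(C, f) = -192
748516/N(-210 - 485, A(31)) = 748516/(-192) = 748516*(-1/192) = -187129/48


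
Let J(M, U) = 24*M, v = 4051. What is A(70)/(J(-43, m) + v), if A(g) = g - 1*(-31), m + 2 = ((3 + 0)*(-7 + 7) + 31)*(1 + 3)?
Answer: 101/3019 ≈ 0.033455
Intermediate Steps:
m = 122 (m = -2 + ((3 + 0)*(-7 + 7) + 31)*(1 + 3) = -2 + (3*0 + 31)*4 = -2 + (0 + 31)*4 = -2 + 31*4 = -2 + 124 = 122)
A(g) = 31 + g (A(g) = g + 31 = 31 + g)
A(70)/(J(-43, m) + v) = (31 + 70)/(24*(-43) + 4051) = 101/(-1032 + 4051) = 101/3019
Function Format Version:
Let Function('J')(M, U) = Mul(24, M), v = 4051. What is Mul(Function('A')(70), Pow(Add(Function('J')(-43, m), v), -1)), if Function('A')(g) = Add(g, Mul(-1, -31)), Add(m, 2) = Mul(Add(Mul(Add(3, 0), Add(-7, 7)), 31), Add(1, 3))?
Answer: Rational(101, 3019) ≈ 0.033455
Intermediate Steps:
m = 122 (m = Add(-2, Mul(Add(Mul(Add(3, 0), Add(-7, 7)), 31), Add(1, 3))) = Add(-2, Mul(Add(Mul(3, 0), 31), 4)) = Add(-2, Mul(Add(0, 31), 4)) = Add(-2, Mul(31, 4)) = Add(-2, 124) = 122)
Function('A')(g) = Add(31, g) (Function('A')(g) = Add(g, 31) = Add(31, g))
Mul(Function('A')(70), Pow(Add(Function('J')(-43, m), v), -1)) = Mul(Add(31, 70), Pow(Add(Mul(24, -43), 4051), -1)) = Mul(101, Pow(Add(-1032, 4051), -1)) = Mul(101, Pow(3019, -1)) = Mul(101, Rational(1, 3019)) = Rational(101, 3019)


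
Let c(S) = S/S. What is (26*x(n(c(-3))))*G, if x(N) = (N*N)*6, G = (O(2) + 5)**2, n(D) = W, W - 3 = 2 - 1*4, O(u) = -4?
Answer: 156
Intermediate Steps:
W = 1 (W = 3 + (2 - 1*4) = 3 + (2 - 4) = 3 - 2 = 1)
c(S) = 1
n(D) = 1
G = 1 (G = (-4 + 5)**2 = 1**2 = 1)
x(N) = 6*N**2 (x(N) = N**2*6 = 6*N**2)
(26*x(n(c(-3))))*G = (26*(6*1**2))*1 = (26*(6*1))*1 = (26*6)*1 = 156*1 = 156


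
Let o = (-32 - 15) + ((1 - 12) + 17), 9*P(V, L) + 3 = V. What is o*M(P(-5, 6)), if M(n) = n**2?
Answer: -2624/81 ≈ -32.395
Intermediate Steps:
P(V, L) = -1/3 + V/9
o = -41 (o = -47 + (-11 + 17) = -47 + 6 = -41)
o*M(P(-5, 6)) = -41*(-1/3 + (1/9)*(-5))**2 = -41*(-1/3 - 5/9)**2 = -41*(-8/9)**2 = -41*64/81 = -2624/81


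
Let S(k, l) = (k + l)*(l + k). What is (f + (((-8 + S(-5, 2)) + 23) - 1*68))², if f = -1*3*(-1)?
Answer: 1681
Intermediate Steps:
S(k, l) = (k + l)² (S(k, l) = (k + l)*(k + l) = (k + l)²)
f = 3 (f = -3*(-1) = 3)
(f + (((-8 + S(-5, 2)) + 23) - 1*68))² = (3 + (((-8 + (-5 + 2)²) + 23) - 1*68))² = (3 + (((-8 + (-3)²) + 23) - 68))² = (3 + (((-8 + 9) + 23) - 68))² = (3 + ((1 + 23) - 68))² = (3 + (24 - 68))² = (3 - 44)² = (-41)² = 1681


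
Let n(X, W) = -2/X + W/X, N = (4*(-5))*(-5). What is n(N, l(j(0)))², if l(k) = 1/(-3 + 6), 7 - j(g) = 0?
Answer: 1/3600 ≈ 0.00027778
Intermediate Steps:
j(g) = 7 (j(g) = 7 - 1*0 = 7 + 0 = 7)
N = 100 (N = -20*(-5) = 100)
l(k) = ⅓ (l(k) = 1/3 = ⅓)
n(N, l(j(0)))² = ((-2 + ⅓)/100)² = ((1/100)*(-5/3))² = (-1/60)² = 1/3600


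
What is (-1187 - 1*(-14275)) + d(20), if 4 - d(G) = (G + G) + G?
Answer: 13032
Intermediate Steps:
d(G) = 4 - 3*G (d(G) = 4 - ((G + G) + G) = 4 - (2*G + G) = 4 - 3*G)
(-1187 - 1*(-14275)) + d(20) = (-1187 - 1*(-14275)) + (4 - 3*20) = (-1187 + 14275) + (4 - 60) = 13088 - 56 = 13032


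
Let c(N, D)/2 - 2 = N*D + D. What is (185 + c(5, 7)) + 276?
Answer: 549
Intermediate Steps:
c(N, D) = 4 + 2*D + 2*D*N (c(N, D) = 4 + 2*(N*D + D) = 4 + 2*(D*N + D) = 4 + 2*(D + D*N) = 4 + (2*D + 2*D*N) = 4 + 2*D + 2*D*N)
(185 + c(5, 7)) + 276 = (185 + (4 + 2*7 + 2*7*5)) + 276 = (185 + (4 + 14 + 70)) + 276 = (185 + 88) + 276 = 273 + 276 = 549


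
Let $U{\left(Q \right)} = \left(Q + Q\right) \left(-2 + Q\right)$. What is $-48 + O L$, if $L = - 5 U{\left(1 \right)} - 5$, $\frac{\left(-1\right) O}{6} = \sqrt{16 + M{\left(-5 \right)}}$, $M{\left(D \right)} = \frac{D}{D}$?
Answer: $-48 - 30 \sqrt{17} \approx -171.69$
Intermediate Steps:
$M{\left(D \right)} = 1$
$O = - 6 \sqrt{17}$ ($O = - 6 \sqrt{16 + 1} = - 6 \sqrt{17} \approx -24.739$)
$U{\left(Q \right)} = 2 Q \left(-2 + Q\right)$
$L = 5$ ($L = - 5 \cdot 2 \cdot 1 \left(-2 + 1\right) - 5 = - 5 \cdot 2 \cdot 1 \left(-1\right) - 5 = \left(-5\right) \left(-2\right) - 5 = 10 - 5 = 5$)
$-48 + O L = -48 + - 6 \sqrt{17} \cdot 5 = -48 - 30 \sqrt{17}$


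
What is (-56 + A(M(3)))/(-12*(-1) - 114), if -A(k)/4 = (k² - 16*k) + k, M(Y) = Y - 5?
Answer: 32/17 ≈ 1.8824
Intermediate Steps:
M(Y) = -5 + Y
A(k) = -4*k² + 60*k (A(k) = -4*((k² - 16*k) + k) = -4*(k² - 15*k) = -4*k² + 60*k)
(-56 + A(M(3)))/(-12*(-1) - 114) = (-56 + 4*(-5 + 3)*(15 - (-5 + 3)))/(-12*(-1) - 114) = (-56 + 4*(-2)*(15 - 1*(-2)))/(12 - 114) = (-56 + 4*(-2)*(15 + 2))/(-102) = (-56 + 4*(-2)*17)*(-1/102) = (-56 - 136)*(-1/102) = -192*(-1/102) = 32/17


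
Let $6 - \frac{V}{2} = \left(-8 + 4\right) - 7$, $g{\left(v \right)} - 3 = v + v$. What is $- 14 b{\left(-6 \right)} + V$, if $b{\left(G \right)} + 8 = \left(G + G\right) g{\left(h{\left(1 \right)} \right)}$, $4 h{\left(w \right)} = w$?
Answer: $734$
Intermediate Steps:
$h{\left(w \right)} = \frac{w}{4}$
$g{\left(v \right)} = 3 + 2 v$ ($g{\left(v \right)} = 3 + \left(v + v\right) = 3 + 2 v$)
$V = 34$ ($V = 12 - 2 \left(\left(-8 + 4\right) - 7\right) = 12 - 2 \left(-4 - 7\right) = 12 - -22 = 12 + 22 = 34$)
$b{\left(G \right)} = -8 + 7 G$ ($b{\left(G \right)} = -8 + \left(G + G\right) \left(3 + 2 \cdot \frac{1}{4} \cdot 1\right) = -8 + 2 G \left(3 + 2 \cdot \frac{1}{4}\right) = -8 + 2 G \left(3 + \frac{1}{2}\right) = -8 + 2 G \frac{7}{2} = -8 + 7 G$)
$- 14 b{\left(-6 \right)} + V = - 14 \left(-8 + 7 \left(-6\right)\right) + 34 = - 14 \left(-8 - 42\right) + 34 = \left(-14\right) \left(-50\right) + 34 = 700 + 34 = 734$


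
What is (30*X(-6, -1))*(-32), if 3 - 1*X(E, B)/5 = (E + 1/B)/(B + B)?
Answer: 2400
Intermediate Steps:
X(E, B) = 15 - 5*(E + 1/B)/(2*B) (X(E, B) = 15 - 5*(E + 1/B)/(B + B) = 15 - 5*(E + 1/B)/(2*B))
(30*X(-6, -1))*(-32) = (30*(15 - 5/2/(-1)² - 5/2*(-6)/(-1)))*(-32) = (30*(15 - 5/2*1 - 5/2*(-6)*(-1)))*(-32) = (30*(15 - 5/2 - 15))*(-32) = (30*(-5/2))*(-32) = -75*(-32) = 2400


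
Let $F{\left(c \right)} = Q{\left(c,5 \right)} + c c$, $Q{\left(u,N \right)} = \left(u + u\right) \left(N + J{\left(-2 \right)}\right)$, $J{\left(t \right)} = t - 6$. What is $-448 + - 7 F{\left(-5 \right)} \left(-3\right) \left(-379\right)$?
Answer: $-438193$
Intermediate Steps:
$J{\left(t \right)} = -6 + t$ ($J{\left(t \right)} = t - 6 = -6 + t$)
$Q{\left(u,N \right)} = 2 u \left(-8 + N\right)$ ($Q{\left(u,N \right)} = \left(u + u\right) \left(N - 8\right) = 2 u \left(N - 8\right) = 2 u \left(-8 + N\right)$)
$F{\left(c \right)} = c^{2} - 6 c$ ($F{\left(c \right)} = 2 c \left(-8 + 5\right) + c c = 2 c \left(-3\right) + c^{2} = - 6 c + c^{2} = c^{2} - 6 c$)
$-448 + - 7 F{\left(-5 \right)} \left(-3\right) \left(-379\right) = -448 + - 7 \left(- 5 \left(-6 - 5\right)\right) \left(-3\right) \left(-379\right) = -448 + - 7 \left(\left(-5\right) \left(-11\right)\right) \left(-3\right) \left(-379\right) = -448 + \left(-7\right) 55 \left(-3\right) \left(-379\right) = -448 + \left(-385\right) \left(-3\right) \left(-379\right) = -448 + 1155 \left(-379\right) = -448 - 437745 = -438193$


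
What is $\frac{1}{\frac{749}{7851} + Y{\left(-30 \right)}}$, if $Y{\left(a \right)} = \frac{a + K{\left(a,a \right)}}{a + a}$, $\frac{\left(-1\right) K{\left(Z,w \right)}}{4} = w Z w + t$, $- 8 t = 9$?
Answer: $- \frac{314040}{565108573} \approx -0.00055572$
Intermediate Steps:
$t = - \frac{9}{8}$ ($t = \left(- \frac{1}{8}\right) 9 = - \frac{9}{8} \approx -1.125$)
$K{\left(Z,w \right)} = \frac{9}{2} - 4 Z w^{2}$ ($K{\left(Z,w \right)} = - 4 \left(w Z w - \frac{9}{8}\right) = - 4 \left(Z w w - \frac{9}{8}\right) = - 4 \left(Z w^{2} - \frac{9}{8}\right) = - 4 \left(- \frac{9}{8} + Z w^{2}\right) = \frac{9}{2} - 4 Z w^{2}$)
$Y{\left(a \right)} = \frac{\frac{9}{2} + a - 4 a^{3}}{2 a}$ ($Y{\left(a \right)} = \frac{a - \left(- \frac{9}{2} + 4 a a^{2}\right)}{a + a} = \frac{a - \left(- \frac{9}{2} + 4 a^{3}\right)}{2 a} = \left(\frac{9}{2} + a - 4 a^{3}\right) \frac{1}{2 a} = \frac{\frac{9}{2} + a - 4 a^{3}}{2 a}$)
$\frac{1}{\frac{749}{7851} + Y{\left(-30 \right)}} = \frac{1}{\frac{749}{7851} + \frac{9 - 8 \left(-30\right)^{3} + 2 \left(-30\right)}{4 \left(-30\right)}} = \frac{1}{749 \cdot \frac{1}{7851} + \frac{1}{4} \left(- \frac{1}{30}\right) \left(9 - -216000 - 60\right)} = \frac{1}{\frac{749}{7851} + \frac{1}{4} \left(- \frac{1}{30}\right) \left(9 + 216000 - 60\right)} = \frac{1}{\frac{749}{7851} + \frac{1}{4} \left(- \frac{1}{30}\right) 215949} = \frac{1}{\frac{749}{7851} - \frac{71983}{40}} = \frac{1}{- \frac{565108573}{314040}} = - \frac{314040}{565108573}$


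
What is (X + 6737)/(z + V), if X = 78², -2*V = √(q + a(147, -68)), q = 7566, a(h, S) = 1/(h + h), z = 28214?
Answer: 425396472144/936128815691 + 179494*√13346430/936128815691 ≈ 0.45512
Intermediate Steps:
a(h, S) = 1/(2*h)
V = -√13346430/84 (V = -√(7566 + (½)/147)/2 = -√(7566 + (½)*(1/147))/2 = -√(7566 + 1/294)/2 = -√13346430/84 ≈ -43.491)
X = 6084
(X + 6737)/(z + V) = (6084 + 6737)/(28214 - √13346430/84) = 12821/(28214 - √13346430/84)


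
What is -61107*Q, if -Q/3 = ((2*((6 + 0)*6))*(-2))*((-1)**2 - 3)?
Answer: 52796448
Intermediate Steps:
Q = -864 (Q = -3*(2*((6 + 0)*6))*(-2)*((-1)**2 - 3) = -3*(2*(6*6))*(-2)*(1 - 3) = -3*(2*36)*(-2)*(-2) = -3*72*(-2)*(-2) = -(-432)*(-2) = -3*288 = -864)
-61107*Q = -61107*(-864) = 52796448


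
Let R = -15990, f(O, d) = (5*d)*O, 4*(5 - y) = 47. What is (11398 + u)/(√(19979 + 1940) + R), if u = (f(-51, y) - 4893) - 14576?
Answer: 203065005/511316362 + 25399*√21919/1022632724 ≈ 0.40082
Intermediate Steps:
y = -27/4 (y = 5 - ¼*47 = 5 - 47/4 = -27/4 ≈ -6.7500)
f(O, d) = 5*O*d
u = -70991/4 (u = (5*(-51)*(-27/4) - 4893) - 14576 = (6885/4 - 4893) - 14576 = -12687/4 - 14576 = -70991/4 ≈ -17748.)
(11398 + u)/(√(19979 + 1940) + R) = (11398 - 70991/4)/(√(19979 + 1940) - 15990) = -25399/(4*(√21919 - 15990)) = -25399/(4*(-15990 + √21919))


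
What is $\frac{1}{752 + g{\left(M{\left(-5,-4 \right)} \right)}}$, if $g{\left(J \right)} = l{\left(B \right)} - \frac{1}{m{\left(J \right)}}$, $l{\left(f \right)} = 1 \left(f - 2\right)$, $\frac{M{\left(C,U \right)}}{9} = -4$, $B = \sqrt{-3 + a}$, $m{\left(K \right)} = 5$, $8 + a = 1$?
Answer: $\frac{18745}{14055251} - \frac{25 i \sqrt{10}}{14055251} \approx 0.0013337 - 5.6247 \cdot 10^{-6} i$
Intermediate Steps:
$a = -7$ ($a = -8 + 1 = -7$)
$B = i \sqrt{10}$ ($B = \sqrt{-3 - 7} = \sqrt{-10} = i \sqrt{10} \approx 3.1623 i$)
$M{\left(C,U \right)} = -36$ ($M{\left(C,U \right)} = 9 \left(-4\right) = -36$)
$l{\left(f \right)} = -2 + f$ ($l{\left(f \right)} = 1 \left(-2 + f\right) = -2 + f$)
$g{\left(J \right)} = - \frac{11}{5} + i \sqrt{10}$ ($g{\left(J \right)} = \left(-2 + i \sqrt{10}\right) - \frac{1}{5} = - \frac{11}{5} + i \sqrt{10}$)
$\frac{1}{752 + g{\left(M{\left(-5,-4 \right)} \right)}} = \frac{1}{752 - \left(\frac{11}{5} - i \sqrt{10}\right)} = \frac{1}{\frac{3749}{5} + i \sqrt{10}}$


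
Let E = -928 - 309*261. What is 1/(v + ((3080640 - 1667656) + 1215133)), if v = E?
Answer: 1/2546540 ≈ 3.9269e-7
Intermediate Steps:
E = -81577 (E = -928 - 80649 = -81577)
v = -81577
1/(v + ((3080640 - 1667656) + 1215133)) = 1/(-81577 + ((3080640 - 1667656) + 1215133)) = 1/(-81577 + (1412984 + 1215133)) = 1/(-81577 + 2628117) = 1/2546540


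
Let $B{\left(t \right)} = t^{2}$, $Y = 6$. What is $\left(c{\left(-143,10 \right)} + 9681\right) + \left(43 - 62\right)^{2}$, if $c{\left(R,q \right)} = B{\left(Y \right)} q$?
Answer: $10402$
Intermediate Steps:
$c{\left(R,q \right)} = 36 q$ ($c{\left(R,q \right)} = 6^{2} q = 36 q$)
$\left(c{\left(-143,10 \right)} + 9681\right) + \left(43 - 62\right)^{2} = \left(36 \cdot 10 + 9681\right) + \left(43 - 62\right)^{2} = \left(360 + 9681\right) + \left(-19\right)^{2} = 10041 + 361 = 10402$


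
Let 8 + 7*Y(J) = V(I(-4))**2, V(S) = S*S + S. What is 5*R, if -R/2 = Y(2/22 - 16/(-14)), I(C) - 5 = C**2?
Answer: -2134360/7 ≈ -3.0491e+5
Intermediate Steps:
I(C) = 5 + C**2
V(S) = S + S**2 (V(S) = S**2 + S = S + S**2)
Y(J) = 213436/7 (Y(J) = -8/7 + ((5 + (-4)**2)*(1 + (5 + (-4)**2)))**2/7 = -8/7 + ((5 + 16)*(1 + (5 + 16)))**2/7 = -8/7 + (21*(1 + 21))**2/7 = -8/7 + (21*22)**2/7 = -8/7 + (1/7)*462**2 = -8/7 + (1/7)*213444 = -8/7 + 30492 = 213436/7)
R = -426872/7 (R = -2*213436/7 = -426872/7 ≈ -60982.)
5*R = 5*(-426872/7) = -2134360/7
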